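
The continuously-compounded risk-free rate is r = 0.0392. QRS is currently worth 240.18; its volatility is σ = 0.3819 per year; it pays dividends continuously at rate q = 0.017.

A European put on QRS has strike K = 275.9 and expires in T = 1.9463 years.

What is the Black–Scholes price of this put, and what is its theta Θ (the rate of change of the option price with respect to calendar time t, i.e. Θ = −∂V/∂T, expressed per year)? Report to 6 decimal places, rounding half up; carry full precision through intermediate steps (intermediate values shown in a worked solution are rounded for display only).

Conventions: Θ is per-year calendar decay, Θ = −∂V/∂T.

σ√T = 0.3819·√1.9463 = 0.532788
d₁ = (ln(S/K) + (r−q+σ²/2)T) / (σ√T) = (ln(240.18/275.9) + (0.0392−0.017+0.3819²/2)·1.9463) / 0.532788 = (-0.138650 + 0.185139) / 0.532788 = 0.087257
d₂ = d₁ − σ√T = 0.087257 − 0.532788 = -0.445531
e^{−rT} = 0.926543
e^{−qT} = 0.967454
N(−d₁) = 0.465234,  N(−d₂) = 0.672032
Put price V = K·e^{−rT}·N(−d₂) − S·e^{−qT}·N(−d₁) = 171.793659 − 108.103136 = 63.690523
φ(d₁) = (1/√(2π))·e^{−d₁²/2} = 0.397426
Θ = −S·e^{−qT}·φ(d₁)·σ/(2√T) − q·S·e^{−qT}·N(−d₁) + r·K·e^{−rT}·N(−d₂) = −12.639760 − 1.837753 + 6.734311 = -7.743201

price = 63.690523
Θ = -7.743201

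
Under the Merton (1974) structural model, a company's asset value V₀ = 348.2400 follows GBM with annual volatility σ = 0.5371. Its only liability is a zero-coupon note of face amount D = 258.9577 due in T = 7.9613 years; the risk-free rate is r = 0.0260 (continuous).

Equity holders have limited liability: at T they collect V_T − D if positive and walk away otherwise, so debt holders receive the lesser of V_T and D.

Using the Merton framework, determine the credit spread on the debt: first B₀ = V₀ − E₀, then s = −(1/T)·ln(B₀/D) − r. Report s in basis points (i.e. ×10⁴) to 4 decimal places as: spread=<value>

spread=720.9883

Apply the equity-as-call identities (strike 258.9577, horizon 7.9613 years):
d₁ = [ln(V₀/D) + (r + σ²/2)T] / (σ√T)
   = [ln(348.2400/258.9577) + (0.0260 + 0.5·0.5371²)·7.9613] / (0.5371·√7.9613)
   = [0.296227 + 1.355317] / 1.515469 = 1.089791
d₂ = d₁ − σ√T = 1.089791 − 1.515469 = -0.425678
N(d₁) = 0.862097,  N(d₂) = 0.335171,  e^(−rT) = 0.813025
E₀ = V₀·N(d₁) − D·e^(−rT)·N(d₂)
   = 348.2400·0.862097 − 258.9577·0.813025·0.335171 = 229.650199
B₀ = V₀ − E₀ = 348.2400 − 229.650199 = 118.589801
spread = −(1/T)·ln(B₀/D) − r = −(1/7.9613)·ln(118.589801/258.9577) − 0.0260 = 0.07209883
in basis points: 0.07209883 × 10⁴ = 720.9883 bp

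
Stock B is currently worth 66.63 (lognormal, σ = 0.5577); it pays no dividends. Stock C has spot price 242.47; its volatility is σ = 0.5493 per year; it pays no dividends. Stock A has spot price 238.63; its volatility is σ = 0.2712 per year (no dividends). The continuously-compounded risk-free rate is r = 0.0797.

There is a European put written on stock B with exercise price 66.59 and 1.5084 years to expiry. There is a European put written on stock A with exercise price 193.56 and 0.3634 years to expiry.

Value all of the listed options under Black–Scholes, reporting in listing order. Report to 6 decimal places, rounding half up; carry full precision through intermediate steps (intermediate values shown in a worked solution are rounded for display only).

[stock B put K=66.59]
σ√T = 0.5577·√1.5084 = 0.684950
d₁ = (ln(S/K) + (r+σ²/2)T) / (σ√T) = (ln(66.63/66.59) + (0.0797+0.5577²/2)·1.5084) / 0.684950 = (0.000601 + 0.354798) / 0.684950 = 0.518867
d₂ = d₁ − σ√T = 0.518867 − 0.684950 = -0.166083
e^{−rT} = 0.886726
N(−d₁) = 0.301927,  N(−d₂) = 0.565954
price = K·e^{−rT}·N(−d₂) − S·N(−d₁) = 33.417928 − 20.117369 = 13.300559
[stock A put K=193.56]
σ√T = 0.2712·√0.3634 = 0.163487
d₁ = (ln(S/K) + (r+σ²/2)T) / (σ√T) = (ln(238.63/193.56) + (0.0797+0.2712²/2)·0.3634) / 0.163487 = (0.209327 + 0.042327) / 0.163487 = 1.539292
d₂ = d₁ − σ√T = 1.539292 − 0.163487 = 1.375805
e^{−rT} = 0.971452
N(−d₁) = 0.061867,  N(−d₂) = 0.084441
price = K·e^{−rT}·N(−d₂) − S·N(−d₁) = 15.877796 − 14.763206 = 1.114590

price(stock B put K=66.59) = 13.300559
price(stock A put K=193.56) = 1.114590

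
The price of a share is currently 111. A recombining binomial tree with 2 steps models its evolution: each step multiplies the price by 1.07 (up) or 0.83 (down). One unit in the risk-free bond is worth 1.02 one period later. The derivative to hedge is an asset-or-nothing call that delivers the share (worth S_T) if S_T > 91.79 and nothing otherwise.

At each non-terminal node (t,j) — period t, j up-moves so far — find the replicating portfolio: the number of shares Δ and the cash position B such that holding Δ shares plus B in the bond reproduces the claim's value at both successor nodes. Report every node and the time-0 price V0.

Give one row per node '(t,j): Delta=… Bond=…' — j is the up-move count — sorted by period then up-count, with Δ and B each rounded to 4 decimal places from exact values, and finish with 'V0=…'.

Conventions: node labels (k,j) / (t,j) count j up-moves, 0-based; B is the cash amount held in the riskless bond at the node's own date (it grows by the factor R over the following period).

(0,0): Delta=1.5863 Bond=-68.2669
(1,0): Delta=4.4583 Bond=-334.2347
(1,1): Delta=1.0000 Bond=0.0000
V0=107.8100

Since d<R<u, set p* = (R−d)/(u−d) = 0.7917; price each node as the discounted p*-expectation of its children.
Expiry values: V(2,0)=0.0000, V(2,1)=98.5791, V(2,2)=127.0839
  t=1,j=0: stock 92.1300 → up 98.5791 (V=98.5791), down 76.4679 (V=0.0000). Price 76.5116; hedge Δ=4.4583, bond B=-334.2347.
  t=1,j=1: stock 118.7700 → up 127.0839 (V=127.0839), down 98.5791 (V=98.5791). Price 118.7700; hedge Δ=1.0000, bond B=0.0000.
  t=0,j=0: stock 111.0000 → up 118.7700 (V=118.7700), down 92.1300 (V=76.5116). Price 107.8100; hedge Δ=1.5863, bond B=-68.2669.
Check: Δ(0,0)·S0 + B(0,0) = 107.8100 = V0.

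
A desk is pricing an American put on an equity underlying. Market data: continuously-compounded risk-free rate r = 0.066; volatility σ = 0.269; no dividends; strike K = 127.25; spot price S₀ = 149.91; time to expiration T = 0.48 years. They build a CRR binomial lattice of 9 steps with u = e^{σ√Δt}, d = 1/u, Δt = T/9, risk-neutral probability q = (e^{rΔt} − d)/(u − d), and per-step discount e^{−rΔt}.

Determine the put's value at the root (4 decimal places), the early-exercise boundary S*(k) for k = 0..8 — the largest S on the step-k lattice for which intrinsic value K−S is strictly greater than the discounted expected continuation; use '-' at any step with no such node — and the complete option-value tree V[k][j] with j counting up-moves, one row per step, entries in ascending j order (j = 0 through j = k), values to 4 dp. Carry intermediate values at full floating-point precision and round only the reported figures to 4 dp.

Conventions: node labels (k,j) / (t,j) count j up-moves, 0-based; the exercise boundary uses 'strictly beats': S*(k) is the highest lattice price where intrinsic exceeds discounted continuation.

Δt=0.05333, u=1.06409, d=0.93977, q=0.51284, disc=e^(-rΔt)=0.99649
k=9 terminal: V=max(K-S,0) → 41.5435 30.2050 17.3665 2.8296 0.0000 0.0000 0.0000 0.0000 0.0000 0.0000
k=8: j=0 S=91.1997 intr=36.0503 cont=35.6031 V=36.0503[EX]; j=1 S=103.2649 intr=23.9851 cont=23.5379 V=23.9851[EX]; j=2 S=116.9263 intr=10.3237 cont=9.8766 V=10.3237[EX]; j=3 S=132.3949 intr=0.0000 cont=1.3736 V=1.3736[hold]; j=4 S=149.9100 intr=0.0000 cont=0.0000 V=0.0000[hold]; j=5 S=169.7422 intr=0.0000 cont=0.0000 V=0.0000[hold]; j=6 S=192.1981 intr=0.0000 cont=0.0000 V=0.0000[hold]; j=7 S=217.6248 intr=0.0000 cont=0.0000 V=0.0000[hold]; j=8 S=246.4153 intr=0.0000 cont=0.0000 V=0.0000[hold]  S*(8)=116.9263
k=7: j=0 S=97.0450 intr=30.2050 cont=29.7579 V=30.2050[EX]; j=1 S=109.8835 intr=17.3665 cont=16.9194 V=17.3665[EX]; j=2 S=124.4204 intr=2.8296 cont=5.7136 V=5.7136[hold]; j=3 S=140.8805 intr=0.0000 cont=0.6668 V=0.6668[hold]; j=4 S=159.5182 intr=0.0000 cont=0.0000 V=0.0000[hold]; j=5 S=180.6215 intr=0.0000 cont=0.0000 V=0.0000[hold]; j=6 S=204.5167 intr=0.0000 cont=0.0000 V=0.0000[hold]; j=7 S=231.5730 intr=0.0000 cont=0.0000 V=0.0000[hold]  S*(7)=109.8835
k=6: j=0 S=103.2649 intr=23.9851 cont=23.5379 V=23.9851[EX]; j=1 S=116.9263 intr=10.3237 cont=11.3505 V=11.3505[hold]; j=2 S=132.3949 intr=0.0000 cont=3.1145 V=3.1145[hold]; j=3 S=149.9100 intr=0.0000 cont=0.3237 V=0.3237[hold]; j=4 S=169.7422 intr=0.0000 cont=0.0000 V=0.0000[hold]; j=5 S=192.1981 intr=0.0000 cont=0.0000 V=0.0000[hold]; j=6 S=217.6248 intr=0.0000 cont=0.0000 V=0.0000[hold]  S*(6)=103.2649
k=5: j=0 S=109.8835 intr=17.3665 cont=17.4441 V=17.4441[hold]; j=1 S=124.4204 intr=2.8296 cont=7.1017 V=7.1017[hold]; j=2 S=140.8805 intr=0.0000 cont=1.6773 V=1.6773[hold]; j=3 S=159.5182 intr=0.0000 cont=0.1571 V=0.1571[hold]; j=4 S=180.6215 intr=0.0000 cont=0.0000 V=0.0000[hold]; j=5 S=204.5167 intr=0.0000 cont=0.0000 V=0.0000[hold]  S*(5)=-
k=4: j=0 S=116.9263 intr=10.3237 cont=12.0975 V=12.0975[hold]; j=1 S=132.3949 intr=0.0000 cont=4.3047 V=4.3047[hold]; j=2 S=149.9100 intr=0.0000 cont=0.8946 V=0.8946[hold]; j=3 S=169.7422 intr=0.0000 cont=0.0763 V=0.0763[hold]; j=4 S=192.1981 intr=0.0000 cont=0.0000 V=0.0000[hold]  S*(4)=-
k=3: j=0 S=124.4204 intr=2.8296 cont=8.0726 V=8.0726[hold]; j=1 S=140.8805 intr=0.0000 cont=2.5469 V=2.5469[hold]; j=2 S=159.5182 intr=0.0000 cont=0.4733 V=0.4733[hold]; j=3 S=180.6215 intr=0.0000 cont=0.0370 V=0.0370[hold]  S*(3)=-
k=2: j=0 S=132.3949 intr=0.0000 cont=5.2204 V=5.2204[hold]; j=1 S=149.9100 intr=0.0000 cont=1.4782 V=1.4782[hold]; j=2 S=169.7422 intr=0.0000 cont=0.2487 V=0.2487[hold]  S*(2)=-
k=1: j=0 S=140.8805 intr=0.0000 cont=3.2897 V=3.2897[hold]; j=1 S=159.5182 intr=0.0000 cont=0.8447 V=0.8447[hold]  S*(1)=-
k=0: j=0 S=149.9100 intr=0.0000 cont=2.0286 V=2.0286[hold]  S*(0)=-

price = 2.0286
boundary = - - - - - - 103.2649 109.8835 116.9263
tree:
2.0286
3.2897 0.8447
5.2204 1.4782 0.2487
8.0726 2.5469 0.4733 0.0370
12.0975 4.3047 0.8946 0.0763 0.0000
17.4441 7.1017 1.6773 0.1571 0.0000 0.0000
23.9851 11.3505 3.1145 0.3237 0.0000 0.0000 0.0000
30.2050 17.3665 5.7136 0.6668 0.0000 0.0000 0.0000 0.0000
36.0503 23.9851 10.3237 1.3736 0.0000 0.0000 0.0000 0.0000 0.0000
41.5435 30.2050 17.3665 2.8296 0.0000 0.0000 0.0000 0.0000 0.0000 0.0000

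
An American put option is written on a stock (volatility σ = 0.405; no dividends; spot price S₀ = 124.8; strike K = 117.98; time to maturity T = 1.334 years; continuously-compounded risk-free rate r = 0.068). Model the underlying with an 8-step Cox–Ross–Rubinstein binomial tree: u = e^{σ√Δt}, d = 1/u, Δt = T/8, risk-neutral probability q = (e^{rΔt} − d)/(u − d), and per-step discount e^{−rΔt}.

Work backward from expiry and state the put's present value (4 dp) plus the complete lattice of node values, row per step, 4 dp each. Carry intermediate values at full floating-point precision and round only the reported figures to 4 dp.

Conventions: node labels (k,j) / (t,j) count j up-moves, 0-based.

price = 14.9598
tree:
14.9598
21.8073 8.2658
30.8126 13.0532 3.5350
41.9927 20.0308 6.1813 0.8960
53.5754 29.6603 10.5938 1.7877 0.0000
63.3926 41.9927 17.6671 3.5668 0.0000 0.0000
71.7134 53.5754 28.3268 7.1162 0.0000 0.0000 0.0000
78.7658 63.3926 41.9927 14.1979 0.0000 0.0000 0.0000 0.0000
84.7432 71.7134 53.5754 28.3268 0.0000 0.0000 0.0000 0.0000 0.0000

Δt=0.16675  u=1.17984  d=0.84757  q=0.49307  discount=0.98873
step 8 (expiry): payoffs max(K−S,0) = 84.7432 71.7134 53.5754 28.3268 0.0000 0.0000 0.0000 0.0000 0.0000
k=7: (k=7,j=0): S=39.2142, K−S=78.7658, hold=77.4356 ⇒ V=78.7658 exercise | (k=7,j=1): S=54.5874, K−S=63.3926, hold=62.0624 ⇒ V=63.3926 exercise | (k=7,j=2): S=75.9873, K−S=41.9927, hold=40.6624 ⇒ V=41.9927 exercise | (k=7,j=3): S=105.7767, K−S=12.2033, hold=14.1979 ⇒ V=14.1979 continue | (k=7,j=4): S=147.2445, K−S=0.0000, hold=0.0000 ⇒ V=0.0000 continue | (k=7,j=5): S=204.9689, K−S=0.0000, hold=0.0000 ⇒ V=0.0000 continue | (k=7,j=6): S=285.3230, K−S=0.0000, hold=0.0000 ⇒ V=0.0000 continue | (k=7,j=7): S=397.1784, K−S=0.0000, hold=0.0000 ⇒ V=0.0000 continue
k=6: (k=6,j=0): S=46.2666, K−S=71.7134, hold=70.3831 ⇒ V=71.7134 exercise | (k=6,j=1): S=64.4046, K−S=53.5754, hold=52.2452 ⇒ V=53.5754 exercise | (k=6,j=2): S=89.6532, K−S=28.3268, hold=27.9690 ⇒ V=28.3268 exercise | (k=6,j=3): S=124.8000, K−S=0.0000, hold=7.1162 ⇒ V=7.1162 continue | (k=6,j=4): S=173.7255, K−S=0.0000, hold=0.0000 ⇒ V=0.0000 continue | (k=6,j=5): S=241.8312, K−S=0.0000, hold=0.0000 ⇒ V=0.0000 continue | (k=6,j=6): S=336.6365, K−S=0.0000, hold=0.0000 ⇒ V=0.0000 continue
k=5: (k=5,j=0): S=54.5874, K−S=63.3926, hold=62.0624 ⇒ V=63.3926 exercise | (k=5,j=1): S=75.9873, K−S=41.9927, hold=40.6624 ⇒ V=41.9927 exercise | (k=5,j=2): S=105.7767, K−S=12.2033, hold=17.6671 ⇒ V=17.6671 continue | (k=5,j=3): S=147.2445, K−S=0.0000, hold=3.5668 ⇒ V=3.5668 continue | (k=5,j=4): S=204.9689, K−S=0.0000, hold=0.0000 ⇒ V=0.0000 continue | (k=5,j=5): S=285.3230, K−S=0.0000, hold=0.0000 ⇒ V=0.0000 continue
k=4: (k=4,j=0): S=64.4046, K−S=53.5754, hold=52.2452 ⇒ V=53.5754 exercise | (k=4,j=1): S=89.6532, K−S=28.3268, hold=29.6603 ⇒ V=29.6603 continue | (k=4,j=2): S=124.8000, K−S=0.0000, hold=10.5938 ⇒ V=10.5938 continue | (k=4,j=3): S=173.7255, K−S=0.0000, hold=1.7877 ⇒ V=1.7877 continue | (k=4,j=4): S=241.8312, K−S=0.0000, hold=0.0000 ⇒ V=0.0000 continue
k=3: (k=3,j=0): S=75.9873, K−S=41.9927, hold=41.3125 ⇒ V=41.9927 exercise | (k=3,j=1): S=105.7767, K−S=12.2033, hold=20.0308 ⇒ V=20.0308 continue | (k=3,j=2): S=147.2445, K−S=0.0000, hold=6.1813 ⇒ V=6.1813 continue | (k=3,j=3): S=204.9689, K−S=0.0000, hold=0.8960 ⇒ V=0.8960 continue
k=2: (k=2,j=0): S=89.6532, K−S=28.3268, hold=30.8126 ⇒ V=30.8126 continue | (k=2,j=1): S=124.8000, K−S=0.0000, hold=13.0532 ⇒ V=13.0532 continue | (k=2,j=2): S=173.7255, K−S=0.0000, hold=3.5350 ⇒ V=3.5350 continue
k=1: (k=1,j=0): S=105.7767, K−S=12.2033, hold=21.8073 ⇒ V=21.8073 continue | (k=1,j=1): S=147.2445, K−S=0.0000, hold=8.2658 ⇒ V=8.2658 continue
k=0: (k=0,j=0): S=124.8000, K−S=0.0000, hold=14.9598 ⇒ V=14.9598 continue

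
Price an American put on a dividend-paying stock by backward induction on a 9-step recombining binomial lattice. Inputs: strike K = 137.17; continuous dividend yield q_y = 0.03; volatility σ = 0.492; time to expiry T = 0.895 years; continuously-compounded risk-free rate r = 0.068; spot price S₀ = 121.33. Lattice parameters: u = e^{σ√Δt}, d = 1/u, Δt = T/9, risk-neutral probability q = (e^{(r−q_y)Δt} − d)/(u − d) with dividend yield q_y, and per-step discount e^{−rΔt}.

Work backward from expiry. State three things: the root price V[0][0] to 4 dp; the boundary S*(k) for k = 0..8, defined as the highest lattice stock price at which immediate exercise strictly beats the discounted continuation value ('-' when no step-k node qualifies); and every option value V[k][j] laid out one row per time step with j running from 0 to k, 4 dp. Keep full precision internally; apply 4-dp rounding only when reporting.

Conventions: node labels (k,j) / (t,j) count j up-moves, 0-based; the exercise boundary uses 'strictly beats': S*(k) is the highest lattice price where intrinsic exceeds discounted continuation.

price = 29.4455
boundary = - - - 76.1771 65.2293 76.1771 88.9622 76.1771 88.9622
tree:
29.4455
38.6926 19.5830
49.3588 27.3842 11.1872
60.9929 37.1269 16.9409 4.9484
71.9407 48.5656 24.9369 8.2906 1.3022
81.3151 60.9929 35.4400 13.6129 2.4899 0.0000
89.3422 71.9407 48.2078 21.7476 4.7607 0.0000 0.0000
96.2158 81.3151 60.9929 33.3974 9.1025 0.0000 0.0000 0.0000
102.1015 89.3422 71.9407 48.2078 17.4041 0.0000 0.0000 0.0000 0.0000
107.1413 96.2158 81.3151 60.9929 33.2769 0.0000 0.0000 0.0000 0.0000 0.0000

Δt=0.09944, u=1.16783, d=0.85629, q=0.47344, disc=e^(-rΔt)=0.99326
k=9 terminal: V=max(K-S,0) → 107.1413 96.2158 81.3151 60.9929 33.2769 0.0000 0.0000 0.0000 0.0000 0.0000
k=8: j=0 S=35.0685 intr=102.1015 cont=101.2815 V=102.1015[EX]; j=1 S=47.8278 intr=89.3422 cont=88.5603 V=89.3422[EX]; j=2 S=65.2293 intr=71.9407 cont=71.2106 V=71.9407[EX]; j=3 S=88.9622 intr=48.2078 cont=47.5484 V=48.2078[EX]; j=4 S=121.3300 intr=15.8400 cont=17.4041 V=17.4041[hold]; j=5 S=165.4744 intr=0.0000 cont=0.0000 V=0.0000[hold]; j=6 S=225.6803 intr=0.0000 cont=0.0000 V=0.0000[hold]; j=7 S=307.7912 intr=0.0000 cont=0.0000 V=0.0000[hold]; j=8 S=419.7773 intr=0.0000 cont=0.0000 V=0.0000[hold]  S*(8)=88.9622
k=7: j=0 S=40.9542 intr=96.2158 cont=95.4133 V=96.2158[EX]; j=1 S=55.8549 intr=81.3151 cont=80.5570 V=81.3151[EX]; j=2 S=76.1771 intr=60.9929 cont=60.2954 V=60.9929[EX]; j=3 S=103.8931 intr=33.2769 cont=33.3974 V=33.3974[hold]; j=4 S=141.6934 intr=0.0000 cont=9.1025 V=9.1025[hold]; j=5 S=193.2468 intr=0.0000 cont=0.0000 V=0.0000[hold]; j=6 S=263.5572 intr=0.0000 cont=0.0000 V=0.0000[hold]; j=7 S=359.4493 intr=0.0000 cont=0.0000 V=0.0000[hold]  S*(7)=76.1771
k=6: j=0 S=47.8278 intr=89.3422 cont=88.5603 V=89.3422[EX]; j=1 S=65.2293 intr=71.9407 cont=71.2106 V=71.9407[EX]; j=2 S=88.9622 intr=48.2078 cont=47.6051 V=48.2078[EX]; j=3 S=121.3300 intr=15.8400 cont=21.7476 V=21.7476[hold]; j=4 S=165.4744 intr=0.0000 cont=4.7607 V=4.7607[hold]; j=5 S=225.6803 intr=0.0000 cont=0.0000 V=0.0000[hold]; j=6 S=307.7912 intr=0.0000 cont=0.0000 V=0.0000[hold]  S*(6)=88.9622
k=5: j=0 S=55.8549 intr=81.3151 cont=80.5570 V=81.3151[EX]; j=1 S=76.1771 intr=60.9929 cont=60.2954 V=60.9929[EX]; j=2 S=103.8931 intr=33.2769 cont=35.4400 V=35.4400[hold]; j=3 S=141.6934 intr=0.0000 cont=13.6129 V=13.6129[hold]; j=4 S=193.2468 intr=0.0000 cont=2.4899 V=2.4899[hold]; j=5 S=263.5572 intr=0.0000 cont=0.0000 V=0.0000[hold]  S*(5)=76.1771
k=4: j=0 S=65.2293 intr=71.9407 cont=71.2106 V=71.9407[EX]; j=1 S=88.9622 intr=48.2078 cont=48.5656 V=48.5656[hold]; j=2 S=121.3300 intr=15.8400 cont=24.9369 V=24.9369[hold]; j=3 S=165.4744 intr=0.0000 cont=8.2906 V=8.2906[hold]; j=4 S=225.6803 intr=0.0000 cont=1.3022 V=1.3022[hold]  S*(4)=65.2293
k=3: j=0 S=76.1771 intr=60.9929 cont=60.4637 V=60.9929[EX]; j=1 S=103.8931 intr=33.2769 cont=37.1269 V=37.1269[hold]; j=2 S=141.6934 intr=0.0000 cont=16.9409 V=16.9409[hold]; j=3 S=193.2468 intr=0.0000 cont=4.9484 V=4.9484[hold]  S*(3)=76.1771
k=2: j=0 S=88.9622 intr=48.2078 cont=49.3588 V=49.3588[hold]; j=1 S=121.3300 intr=15.8400 cont=27.3842 V=27.3842[hold]; j=2 S=165.4744 intr=0.0000 cont=11.1872 V=11.1872[hold]  S*(2)=-
k=1: j=0 S=103.8931 intr=33.2769 cont=38.6926 V=38.6926[hold]; j=1 S=141.6934 intr=0.0000 cont=19.5830 V=19.5830[hold]  S*(1)=-
k=0: j=0 S=121.3300 intr=15.8400 cont=29.4455 V=29.4455[hold]  S*(0)=-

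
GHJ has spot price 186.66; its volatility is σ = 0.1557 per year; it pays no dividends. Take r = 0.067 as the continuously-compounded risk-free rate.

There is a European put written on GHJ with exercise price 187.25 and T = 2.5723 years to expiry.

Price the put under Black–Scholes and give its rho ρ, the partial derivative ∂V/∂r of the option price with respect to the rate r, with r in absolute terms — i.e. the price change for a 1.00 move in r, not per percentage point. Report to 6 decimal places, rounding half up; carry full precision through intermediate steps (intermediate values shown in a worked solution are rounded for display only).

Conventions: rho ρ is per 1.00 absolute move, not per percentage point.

σ√T = 0.1557·√2.5723 = 0.249718
d₁ = (ln(S/K) + (r+σ²/2)T) / (σ√T) = (ln(186.66/187.25) + (0.067+0.1557²/2)·2.5723) / 0.249718 = (-0.003156 + 0.203524) / 0.249718 = 0.802377
d₂ = d₁ − σ√T = 0.802377 − 0.249718 = 0.552659
e^{−rT} = 0.841689
N(−d₁) = 0.211168,  N(−d₂) = 0.290248
Put price V = K·e^{−rT}·N(−d₂) − S·N(−d₁) = 45.745001 − 39.416528 = 6.328473
ρ = −K·T·e^{−rT}·N(−d₂) = -117.669865

price = 6.328473
ρ = -117.669865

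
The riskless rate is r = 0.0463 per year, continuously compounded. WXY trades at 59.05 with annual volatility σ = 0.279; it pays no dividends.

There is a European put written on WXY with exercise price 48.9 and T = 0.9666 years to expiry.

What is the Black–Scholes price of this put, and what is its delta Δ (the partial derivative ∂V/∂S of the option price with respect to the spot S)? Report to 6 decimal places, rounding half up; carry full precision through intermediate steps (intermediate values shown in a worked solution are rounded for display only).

σ√T = 0.279·√0.9666 = 0.274301
d₁ = (ln(S/K) + (r+σ²/2)T) / (σ√T) = (ln(59.05/48.9) + (0.0463+0.279²/2)·0.9666) / 0.274301 = (0.188607 + 0.082374) / 0.274301 = 0.987897
d₂ = d₁ − σ√T = 0.987897 − 0.274301 = 0.713596
e^{−rT} = 0.956233
N(−d₁) = 0.161602,  N(−d₂) = 0.237739
Put price V = K·e^{−rT}·N(−d₂) − S·N(−d₁) = 11.116606 − 9.542570 = 1.574035
Δ = −N(−d₁) = -0.161602

price = 1.574035
Δ = -0.161602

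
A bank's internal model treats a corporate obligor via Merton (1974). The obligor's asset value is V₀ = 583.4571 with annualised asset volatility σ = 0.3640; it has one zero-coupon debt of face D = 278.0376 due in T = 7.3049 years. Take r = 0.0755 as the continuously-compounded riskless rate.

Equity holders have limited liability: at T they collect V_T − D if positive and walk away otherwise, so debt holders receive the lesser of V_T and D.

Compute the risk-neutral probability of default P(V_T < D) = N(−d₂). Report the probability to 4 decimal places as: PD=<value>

Work the structural quantities from V₀ = 583.4571 against face 278.0376:
d₁ = [ln(V₀/D) + (r + σ²/2)T] / (σ√T)
   = [ln(583.4571/278.0376) + (0.0755 + 0.5·0.3640²)·7.3049] / (0.3640·√7.3049)
   = [0.741215 + 1.035455] / 0.983804 = 1.805918
d₂ = d₁ − σ√T = 1.805918 − 0.983804 = 0.822115
risk-neutral PD = N(−d₂) = N(-0.822115) = 0.205506

PD=0.2055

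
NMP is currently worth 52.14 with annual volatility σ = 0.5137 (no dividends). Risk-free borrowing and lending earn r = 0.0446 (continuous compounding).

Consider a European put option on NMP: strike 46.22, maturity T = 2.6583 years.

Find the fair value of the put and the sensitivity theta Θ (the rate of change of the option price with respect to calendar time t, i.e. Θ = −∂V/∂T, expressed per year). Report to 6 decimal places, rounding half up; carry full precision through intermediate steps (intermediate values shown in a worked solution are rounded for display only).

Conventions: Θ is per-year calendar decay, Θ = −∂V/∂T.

σ√T = 0.5137·√2.6583 = 0.837552
d₁ = (ln(S/K) + (r+σ²/2)T) / (σ√T) = (ln(52.14/46.22) + (0.0446+0.5137²/2)·2.6583) / 0.837552 = (0.120520 + 0.469307) / 0.837552 = 0.704227
d₂ = d₁ − σ√T = 0.704227 − 0.837552 = -0.133325
e^{−rT} = 0.888198
N(−d₁) = 0.240646,  N(−d₂) = 0.553032
Put price V = K·e^{−rT}·N(−d₂) − S·N(−d₁) = 22.703350 − 12.547270 = 10.156080
φ(d₁) = (1/√(2π))·e^{−d₁²/2} = 0.311329
Θ = −S·φ(d₁)·σ/(2√T) + r·K·e^{−rT}·N(−d₂) = −2.557217 + 1.012569 = -1.544648

price = 10.156080
Θ = -1.544648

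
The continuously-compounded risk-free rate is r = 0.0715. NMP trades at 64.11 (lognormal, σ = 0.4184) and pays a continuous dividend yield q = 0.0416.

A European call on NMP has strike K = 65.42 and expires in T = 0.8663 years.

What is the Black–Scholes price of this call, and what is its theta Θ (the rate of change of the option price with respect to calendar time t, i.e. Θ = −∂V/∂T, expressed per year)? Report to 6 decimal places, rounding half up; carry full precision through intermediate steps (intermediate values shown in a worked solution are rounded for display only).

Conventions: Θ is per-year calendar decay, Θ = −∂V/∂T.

price = 9.696091
Θ = -5.809527

σ√T = 0.4184·√0.8663 = 0.389427
d₁ = (ln(S/K) + (r−q+σ²/2)T) / (σ√T) = (ln(64.11/65.42) + (0.0715−0.0416+0.4184²/2)·0.8663) / 0.389427 = (-0.020228 + 0.101729) / 0.389427 = 0.209285
d₂ = d₁ − σ√T = 0.209285 − 0.389427 = -0.180141
e^{−rT} = 0.939939
e^{−qT} = 0.964604
N(d₁) = 0.582887,  N(d₂) = 0.428521
Call price V = S·e^{−qT}·N(d₁) − K·e^{−rT}·N(d₂) = 36.046176 − 26.350084 = 9.696091
φ(d₁) = (1/√(2π))·e^{−d₁²/2} = 0.390300
Θ = −S·e^{−qT}·φ(d₁)·σ/(2√T) + q·S·e^{−qT}·N(d₁) − r·K·e^{−rT}·N(d₂) = −5.425017 + 1.499521 − 1.884031 = -5.809527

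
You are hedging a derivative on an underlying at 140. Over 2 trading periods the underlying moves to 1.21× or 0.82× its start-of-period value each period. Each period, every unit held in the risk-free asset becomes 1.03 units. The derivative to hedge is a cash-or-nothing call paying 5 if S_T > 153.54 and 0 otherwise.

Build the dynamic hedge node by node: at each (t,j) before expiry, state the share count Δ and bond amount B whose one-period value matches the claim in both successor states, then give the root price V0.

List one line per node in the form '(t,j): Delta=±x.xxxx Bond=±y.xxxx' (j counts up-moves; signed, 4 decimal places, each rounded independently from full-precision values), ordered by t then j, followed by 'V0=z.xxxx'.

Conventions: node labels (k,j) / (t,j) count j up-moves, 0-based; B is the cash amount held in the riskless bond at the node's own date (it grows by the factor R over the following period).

(0,0): Delta=0.0479 Bond=-5.3358
(1,0): Delta=0.0000 Bond=0.0000
(1,1): Delta=0.0757 Bond=-10.2066
V0=1.3665

The replicating-portfolio and risk-neutral prices coincide; use p* = (1.03−0.82)/(1.21−0.82) = 0.5385 for the latter.
Expiry values: V(2,0)=0.0000, V(2,1)=0.0000, V(2,2)=5.0000
(1,0): S=114.8000. Δ = (V_up−V_dn)/(S_up−S_dn) = (0.0000−0.0000)/(138.9080−94.1360) = 0.0000. V = [p*·0.0000 + (1−p*)·0.0000]/1.03 = 0.0000. B = V − Δ·S = 0.0000.
(1,1): S=169.4000. Δ = (V_up−V_dn)/(S_up−S_dn) = (5.0000−0.0000)/(204.9740−138.9080) = 0.0757. V = [p*·5.0000 + (1−p*)·0.0000]/1.03 = 2.6139. B = V − Δ·S = -10.2066.
(0,0): S=140.0000. Δ = (V_up−V_dn)/(S_up−S_dn) = (2.6139−0.0000)/(169.4000−114.8000) = 0.0479. V = [p*·2.6139 + (1−p*)·0.0000]/1.03 = 1.3665. B = V − Δ·S = -5.3358.
Sanity check at the root: Δ(0,0)·S0 + B(0,0) reproduces V0 = 1.3665.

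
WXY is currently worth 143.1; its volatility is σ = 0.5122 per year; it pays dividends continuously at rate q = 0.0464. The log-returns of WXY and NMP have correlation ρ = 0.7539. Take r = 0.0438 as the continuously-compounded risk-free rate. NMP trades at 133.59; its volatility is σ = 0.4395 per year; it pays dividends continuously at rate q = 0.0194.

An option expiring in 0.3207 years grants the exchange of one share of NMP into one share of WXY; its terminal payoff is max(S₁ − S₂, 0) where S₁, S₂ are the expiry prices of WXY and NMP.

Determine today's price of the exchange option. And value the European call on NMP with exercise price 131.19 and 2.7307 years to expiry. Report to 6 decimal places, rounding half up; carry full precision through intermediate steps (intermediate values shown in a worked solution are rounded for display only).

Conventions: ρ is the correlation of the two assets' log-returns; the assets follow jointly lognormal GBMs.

exchange price = 15.136605
price(NMP call K=131.19) = 39.830661

σ_eff = √(σ₁² + σ₂² − 2ρσ₁σ₂) = √(0.5122² + 0.4395² − 2·0.7539·0.5122·0.4395) = 0.340713
d₁ = (ln(S₁/S₂) + (q₂ − q₁ + σ_eff²/2)T) / (σ_eff√T) = (ln(143.1/133.59) + (0.0194 − 0.0464 + 0.058043)·0.3207) / 0.192947 = 0.408007
d₂ = d₁ − σ_eff√T = 0.408007 − 0.192947 = 0.215059
N(d₁) = 0.658366,  N(d₂) = 0.585140
V = S₁·e^{−q₁T}·N(d₁) − S₂·e^{−q₂T}·N(d₂) = 92.820568 − 77.683963 = 15.136605
[vanilla: NMP call K=131.19]
σ√T = 0.4395·√2.7307 = 0.726266
d₁ = (ln(S/K) + (r−q+σ²/2)T) / (σ√T) = (ln(133.59/131.19) + (0.0438−0.0194+0.4395²/2)·2.7307) / 0.726266 = (0.018129 + 0.330360) / 0.726266 = 0.479837
d₂ = d₁ − σ√T = 0.479837 − 0.726266 = -0.246430
e^{−rT} = 0.887271
e^{−qT} = 0.948403
N(d₁) = 0.684328,  N(d₂) = 0.402675
price = S·e^{−qT}·N(d₁) − K·e^{−rT}·N(d₂) = 86.702457 − 46.871795 = 39.830661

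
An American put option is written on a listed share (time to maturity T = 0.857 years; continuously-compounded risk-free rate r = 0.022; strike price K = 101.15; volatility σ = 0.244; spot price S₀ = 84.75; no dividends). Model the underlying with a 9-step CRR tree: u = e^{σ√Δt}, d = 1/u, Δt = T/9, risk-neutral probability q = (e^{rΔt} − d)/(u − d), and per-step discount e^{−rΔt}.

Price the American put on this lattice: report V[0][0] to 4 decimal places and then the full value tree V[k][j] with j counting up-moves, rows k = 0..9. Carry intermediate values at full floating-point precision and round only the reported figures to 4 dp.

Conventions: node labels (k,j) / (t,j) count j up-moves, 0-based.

Δt=0.09522  u=1.07820  d=0.92747  q=0.49510  discount=0.99791
step 9 (expiry): payoffs max(K−S,0) = 58.1129 51.1187 42.9877 33.5354 22.5468 9.7725 0.0000 0.0000 0.0000 0.0000
k=8: (k=8,j=0): S=46.4026, K−S=54.7474, hold=54.5357 ⇒ V=54.7474 exercise | (k=8,j=1): S=53.9438, K−S=47.2062, hold=46.9945 ⇒ V=47.2062 exercise | (k=8,j=2): S=62.7106, K−S=38.4394, hold=38.2277 ⇒ V=38.4394 exercise | (k=8,j=3): S=72.9022, K−S=28.2478, hold=28.0362 ⇒ V=28.2478 exercise | (k=8,j=4): S=84.7500, K−S=16.4000, hold=16.1883 ⇒ V=16.4000 exercise | (k=8,j=5): S=98.5233, K−S=2.6267, hold=4.9238 ⇒ V=4.9238 continue | (k=8,j=6): S=114.5350, K−S=0.0000, hold=0.0000 ⇒ V=0.0000 continue | (k=8,j=7): S=133.1489, K−S=0.0000, hold=0.0000 ⇒ V=0.0000 continue | (k=8,j=8): S=154.7879, K−S=0.0000, hold=0.0000 ⇒ V=0.0000 continue
k=7: (k=7,j=0): S=50.0313, K−S=51.1187, hold=50.9070 ⇒ V=51.1187 exercise | (k=7,j=1): S=58.1623, K−S=42.9877, hold=42.7760 ⇒ V=42.9877 exercise | (k=7,j=2): S=67.6146, K−S=33.5354, hold=33.3237 ⇒ V=33.5354 exercise | (k=7,j=3): S=78.6032, K−S=22.5468, hold=22.3352 ⇒ V=22.5468 exercise | (k=7,j=4): S=91.3775, K−S=9.7725, hold=10.6957 ⇒ V=10.6957 continue | (k=7,j=5): S=106.2279, K−S=0.0000, hold=2.4808 ⇒ V=2.4808 continue | (k=7,j=6): S=123.4918, K−S=0.0000, hold=0.0000 ⇒ V=0.0000 continue | (k=7,j=7): S=143.5613, K−S=0.0000, hold=0.0000 ⇒ V=0.0000 continue
k=6: (k=6,j=0): S=53.9438, K−S=47.2062, hold=46.9945 ⇒ V=47.2062 exercise | (k=6,j=1): S=62.7106, K−S=38.4394, hold=38.2277 ⇒ V=38.4394 exercise | (k=6,j=2): S=72.9022, K−S=28.2478, hold=28.0362 ⇒ V=28.2478 exercise | (k=6,j=3): S=84.7500, K−S=16.4000, hold=16.6445 ⇒ V=16.6445 continue | (k=6,j=4): S=98.5233, K−S=2.6267, hold=6.6147 ⇒ V=6.6147 continue | (k=6,j=5): S=114.5350, K−S=0.0000, hold=1.2500 ⇒ V=1.2500 continue | (k=6,j=6): S=133.1489, K−S=0.0000, hold=0.0000 ⇒ V=0.0000 continue
k=5: (k=5,j=0): S=58.1623, K−S=42.9877, hold=42.7760 ⇒ V=42.9877 exercise | (k=5,j=1): S=67.6146, K−S=33.5354, hold=33.3237 ⇒ V=33.5354 exercise | (k=5,j=2): S=78.6032, K−S=22.5468, hold=22.4559 ⇒ V=22.5468 exercise | (k=5,j=3): S=91.3775, K−S=9.7725, hold=11.6543 ⇒ V=11.6543 continue | (k=5,j=4): S=106.2279, K−S=0.0000, hold=3.9503 ⇒ V=3.9503 continue | (k=5,j=5): S=123.4918, K−S=0.0000, hold=0.6298 ⇒ V=0.6298 continue
k=4: (k=4,j=0): S=62.7106, K−S=38.4394, hold=38.2277 ⇒ V=38.4394 exercise | (k=4,j=1): S=72.9022, K−S=28.2478, hold=28.0362 ⇒ V=28.2478 exercise | (k=4,j=2): S=84.7500, K−S=16.4000, hold=17.1181 ⇒ V=17.1181 continue | (k=4,j=3): S=98.5233, K−S=2.6267, hold=7.8237 ⇒ V=7.8237 continue | (k=4,j=4): S=114.5350, K−S=0.0000, hold=2.3015 ⇒ V=2.3015 continue
k=3: (k=3,j=0): S=67.6146, K−S=33.5354, hold=33.3237 ⇒ V=33.5354 exercise | (k=3,j=1): S=78.6032, K−S=22.5468, hold=22.6899 ⇒ V=22.6899 continue | (k=3,j=2): S=91.3775, K−S=9.7725, hold=12.4902 ⇒ V=12.4902 continue | (k=3,j=3): S=106.2279, K−S=0.0000, hold=5.0790 ⇒ V=5.0790 continue
k=2: (k=2,j=0): S=72.9022, K−S=28.2478, hold=28.1069 ⇒ V=28.2478 exercise | (k=2,j=1): S=84.7500, K−S=16.4000, hold=17.6032 ⇒ V=17.6032 continue | (k=2,j=2): S=98.5233, K−S=2.6267, hold=8.8025 ⇒ V=8.8025 continue
k=1: (k=1,j=0): S=78.6032, K−S=22.5468, hold=22.9296 ⇒ V=22.9296 continue | (k=1,j=1): S=91.3775, K−S=9.7725, hold=13.2182 ⇒ V=13.2182 continue
k=0: (k=0,j=0): S=84.7500, K−S=16.4000, hold=18.0836 ⇒ V=18.0836 continue

price = 18.0836
tree:
18.0836
22.9296 13.2182
28.2478 17.6032 8.8025
33.5354 22.6899 12.4902 5.0790
38.4394 28.2478 17.1181 7.8237 2.3015
42.9877 33.5354 22.5468 11.6543 3.9503 0.6298
47.2062 38.4394 28.2478 16.6445 6.6147 1.2500 0.0000
51.1187 42.9877 33.5354 22.5468 10.6957 2.4808 0.0000 0.0000
54.7474 47.2062 38.4394 28.2478 16.4000 4.9238 0.0000 0.0000 0.0000
58.1129 51.1187 42.9877 33.5354 22.5468 9.7725 0.0000 0.0000 0.0000 0.0000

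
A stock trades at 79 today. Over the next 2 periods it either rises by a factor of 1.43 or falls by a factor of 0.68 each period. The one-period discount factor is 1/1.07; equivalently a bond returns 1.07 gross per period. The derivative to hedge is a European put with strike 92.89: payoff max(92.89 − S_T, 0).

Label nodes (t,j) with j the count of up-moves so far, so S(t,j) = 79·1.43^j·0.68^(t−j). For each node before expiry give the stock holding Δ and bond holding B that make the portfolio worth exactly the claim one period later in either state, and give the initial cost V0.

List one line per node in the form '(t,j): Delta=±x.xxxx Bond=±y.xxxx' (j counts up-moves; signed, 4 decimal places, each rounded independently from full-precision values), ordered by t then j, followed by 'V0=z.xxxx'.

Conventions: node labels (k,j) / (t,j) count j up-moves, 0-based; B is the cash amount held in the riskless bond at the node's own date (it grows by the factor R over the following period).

Since d<R<u, set p* = (R−d)/(u−d) = 0.5200; price each node as the discounted p*-expectation of its children.
Terminal payoffs: V(2,0)=56.3604, V(2,1)=16.0704, V(2,2)=0.0000
  t=1,j=0: stock 53.7200 → up 76.8196 (V=16.0704), down 36.5296 (V=56.3604). Price 33.0931; hedge Δ=-1.0000, bond B=86.8131.
  t=1,j=1: stock 112.9700 → up 161.5471 (V=0.0000), down 76.8196 (V=16.0704). Price 7.2092; hedge Δ=-0.1897, bond B=28.6364.
  t=0,j=0: stock 79.0000 → up 112.9700 (V=7.2092), down 53.7200 (V=33.0931). Price 18.3490; hedge Δ=-0.4369, bond B=52.8609.
Verification: the root portfolio costs Δ(0,0)·S0 + B(0,0) = 18.3490, matching V0.

(0,0): Delta=-0.4369 Bond=52.8609
(1,0): Delta=-1.0000 Bond=86.8131
(1,1): Delta=-0.1897 Bond=28.6364
V0=18.3490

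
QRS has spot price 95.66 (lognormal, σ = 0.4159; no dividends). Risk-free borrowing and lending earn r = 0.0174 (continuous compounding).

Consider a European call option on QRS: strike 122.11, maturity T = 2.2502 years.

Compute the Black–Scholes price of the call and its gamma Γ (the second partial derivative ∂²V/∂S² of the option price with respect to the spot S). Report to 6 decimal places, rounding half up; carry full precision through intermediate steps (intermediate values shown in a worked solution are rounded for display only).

σ√T = 0.4159·√2.2502 = 0.623878
d₁ = (ln(S/K) + (r+σ²/2)T) / (σ√T) = (ln(95.66/122.11) + (0.0174+0.4159²/2)·2.2502) / 0.623878 = (-0.244122 + 0.233765) / 0.623878 = -0.016601
d₂ = d₁ − σ√T = -0.016601 − 0.623878 = -0.640478
e^{−rT} = 0.961603
N(d₁) = 0.493378,  N(d₂) = 0.260931
Call price V = S·N(d₁) − K·e^{−rT}·N(d₂) = 47.196497 − 30.638846 = 16.557651
φ(d₁) = (1/√(2π))·e^{−d₁²/2} = 0.398887
Γ = φ(d₁) / (S·σ·√T) = 0.006684

price = 16.557651
Γ = 0.006684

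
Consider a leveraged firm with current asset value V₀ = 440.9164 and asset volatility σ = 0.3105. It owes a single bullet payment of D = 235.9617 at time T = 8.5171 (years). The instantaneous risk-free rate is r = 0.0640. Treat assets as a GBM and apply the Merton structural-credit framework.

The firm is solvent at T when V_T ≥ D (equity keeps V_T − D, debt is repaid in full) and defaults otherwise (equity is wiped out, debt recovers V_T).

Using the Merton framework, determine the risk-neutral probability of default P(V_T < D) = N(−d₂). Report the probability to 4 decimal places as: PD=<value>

Apply the equity-as-call identities (strike 235.9617, horizon 8.5171 years):
d₁ = [ln(V₀/D) + (r + σ²/2)T] / (σ√T)
   = [ln(440.9164/235.9617) + (0.0640 + 0.5·0.3105²)·8.5171] / (0.3105·√8.5171)
   = [0.625186 + 0.955662] / 0.906165 = 1.744547
d₂ = d₁ − σ√T = 1.744547 − 0.906165 = 0.838382
risk-neutral PD = N(−d₂) = N(-0.838382) = 0.200908

PD=0.2009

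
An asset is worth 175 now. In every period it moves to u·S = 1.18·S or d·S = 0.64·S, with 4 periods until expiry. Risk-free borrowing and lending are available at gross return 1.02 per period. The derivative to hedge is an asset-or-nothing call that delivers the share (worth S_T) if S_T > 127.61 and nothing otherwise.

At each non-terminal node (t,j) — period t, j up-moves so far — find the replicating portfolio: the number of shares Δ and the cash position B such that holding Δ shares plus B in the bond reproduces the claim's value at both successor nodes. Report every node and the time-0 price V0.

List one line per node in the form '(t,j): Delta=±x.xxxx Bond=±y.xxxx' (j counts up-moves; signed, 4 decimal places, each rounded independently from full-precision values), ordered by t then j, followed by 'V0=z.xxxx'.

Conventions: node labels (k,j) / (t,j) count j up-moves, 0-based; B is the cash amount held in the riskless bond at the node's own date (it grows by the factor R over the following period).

Since d<R<u, set p* = (R−d)/(u−d) = 0.7037; price each node as the discounted p*-expectation of its children.
Payoffs at expiry: V(4,0)=0.0000, V(4,1)=0.0000, V(4,2)=0.0000, V(4,3)=184.0196, V(4,4)=339.2861
Node (3,0) S=45.8752: V=(p*·0.0000+(1−p*)·0.0000)/1.02=0.0000; Δ=(0.0000−0.0000)/(54.1327−29.3601)=0.0000; B=V−Δ·S=0.0000
Node (3,1) S=84.5824: V=(p*·0.0000+(1−p*)·0.0000)/1.02=0.0000; Δ=(0.0000−0.0000)/(99.8072−54.1327)=0.0000; B=V−Δ·S=0.0000
Node (3,2) S=155.9488: V=(p*·184.0196+(1−p*)·0.0000)/1.02=126.9561; Δ=(184.0196−0.0000)/(184.0196−99.8072)=2.1852; B=V−Δ·S=-213.8209
Node (3,3) S=287.5306: V=(p*·339.2861+(1−p*)·184.0196)/1.02=287.5306; Δ=(339.2861−184.0196)/(339.2861−184.0196)=1.0000; B=V−Δ·S=0.0000
Node (2,0) S=71.6800: V=(p*·0.0000+(1−p*)·0.0000)/1.02=0.0000; Δ=(0.0000−0.0000)/(84.5824−45.8752)=0.0000; B=V−Δ·S=0.0000
Node (2,1) S=132.1600: V=(p*·126.9561+(1−p*)·0.0000)/1.02=87.5878; Δ=(126.9561−0.0000)/(155.9488−84.5824)=1.7789; B=V−Δ·S=-147.5162
Node (2,2) S=243.6700: V=(p*·287.5306+(1−p*)·126.9561)/1.02=235.2480; Δ=(287.5306−126.9561)/(287.5306−155.9488)=1.2203; B=V−Δ·S=-62.1121
Node (1,0) S=112.0000: V=(p*·87.5878+(1−p*)·0.0000)/1.02=60.4273; Δ=(87.5878−0.0000)/(132.1600−71.6800)=1.4482; B=V−Δ·S=-101.7723
Node (1,1) S=206.5000: V=(p*·235.2480+(1−p*)·87.5878)/1.02=187.7420; Δ=(235.2480−87.5878)/(243.6700−132.1600)=1.3242; B=V−Δ·S=-85.7030
Node (0,0) S=175.0000: V=(p*·187.7420+(1−p*)·60.4273)/1.02=147.0776; Δ=(187.7420−60.4273)/(206.5000−112.0000)=1.3472; B=V−Δ·S=-88.6904
Check: Δ(0,0)·S0 + B(0,0) = 147.0776 = V0.

(0,0): Delta=1.3472 Bond=-88.6904
(1,0): Delta=1.4482 Bond=-101.7723
(1,1): Delta=1.3242 Bond=-85.7030
(2,0): Delta=0.0000 Bond=0.0000
(2,1): Delta=1.7789 Bond=-147.5162
(2,2): Delta=1.2203 Bond=-62.1121
(3,0): Delta=0.0000 Bond=0.0000
(3,1): Delta=0.0000 Bond=0.0000
(3,2): Delta=2.1852 Bond=-213.8209
(3,3): Delta=1.0000 Bond=0.0000
V0=147.0776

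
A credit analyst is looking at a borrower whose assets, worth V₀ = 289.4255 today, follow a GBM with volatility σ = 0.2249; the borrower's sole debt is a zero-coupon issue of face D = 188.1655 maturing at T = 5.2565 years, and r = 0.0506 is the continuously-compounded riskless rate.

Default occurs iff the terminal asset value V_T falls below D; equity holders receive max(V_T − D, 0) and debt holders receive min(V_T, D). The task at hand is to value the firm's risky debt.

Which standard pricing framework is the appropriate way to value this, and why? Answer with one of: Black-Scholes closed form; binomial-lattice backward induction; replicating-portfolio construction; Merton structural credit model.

Key observation: with the firm-asset dynamics (V₀ = 289.4255) and a single zero-coupon liability of face 188.1655 given, debt value, spread, and default probability all derive from the option view of the balance sheet.

framework: Merton structural credit model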